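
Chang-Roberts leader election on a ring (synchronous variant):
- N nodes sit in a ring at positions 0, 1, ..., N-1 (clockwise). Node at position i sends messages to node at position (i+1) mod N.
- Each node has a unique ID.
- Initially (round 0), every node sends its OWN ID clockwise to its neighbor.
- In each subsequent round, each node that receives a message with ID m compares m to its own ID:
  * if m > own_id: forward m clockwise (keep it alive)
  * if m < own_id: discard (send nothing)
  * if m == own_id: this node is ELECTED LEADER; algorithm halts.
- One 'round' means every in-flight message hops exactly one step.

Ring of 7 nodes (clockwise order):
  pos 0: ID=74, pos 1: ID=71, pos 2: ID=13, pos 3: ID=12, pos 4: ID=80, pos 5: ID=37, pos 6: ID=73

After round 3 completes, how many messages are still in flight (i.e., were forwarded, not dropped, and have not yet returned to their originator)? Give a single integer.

Round 1: pos1(id71) recv 74: fwd; pos2(id13) recv 71: fwd; pos3(id12) recv 13: fwd; pos4(id80) recv 12: drop; pos5(id37) recv 80: fwd; pos6(id73) recv 37: drop; pos0(id74) recv 73: drop
Round 2: pos2(id13) recv 74: fwd; pos3(id12) recv 71: fwd; pos4(id80) recv 13: drop; pos6(id73) recv 80: fwd
Round 3: pos3(id12) recv 74: fwd; pos4(id80) recv 71: drop; pos0(id74) recv 80: fwd
After round 3: 2 messages still in flight

Answer: 2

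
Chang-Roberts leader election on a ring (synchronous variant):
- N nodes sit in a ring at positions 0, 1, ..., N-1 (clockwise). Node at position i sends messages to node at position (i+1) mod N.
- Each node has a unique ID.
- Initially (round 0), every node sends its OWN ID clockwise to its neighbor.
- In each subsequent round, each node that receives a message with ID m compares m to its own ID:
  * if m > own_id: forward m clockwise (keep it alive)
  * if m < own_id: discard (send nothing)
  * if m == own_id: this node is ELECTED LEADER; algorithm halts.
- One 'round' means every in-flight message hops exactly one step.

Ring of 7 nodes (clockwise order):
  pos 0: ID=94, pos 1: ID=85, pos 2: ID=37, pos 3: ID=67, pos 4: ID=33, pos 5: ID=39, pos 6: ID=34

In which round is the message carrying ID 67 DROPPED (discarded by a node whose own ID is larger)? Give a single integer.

Answer: 4

Derivation:
Round 1: pos1(id85) recv 94: fwd; pos2(id37) recv 85: fwd; pos3(id67) recv 37: drop; pos4(id33) recv 67: fwd; pos5(id39) recv 33: drop; pos6(id34) recv 39: fwd; pos0(id94) recv 34: drop
Round 2: pos2(id37) recv 94: fwd; pos3(id67) recv 85: fwd; pos5(id39) recv 67: fwd; pos0(id94) recv 39: drop
Round 3: pos3(id67) recv 94: fwd; pos4(id33) recv 85: fwd; pos6(id34) recv 67: fwd
Round 4: pos4(id33) recv 94: fwd; pos5(id39) recv 85: fwd; pos0(id94) recv 67: drop
Round 5: pos5(id39) recv 94: fwd; pos6(id34) recv 85: fwd
Round 6: pos6(id34) recv 94: fwd; pos0(id94) recv 85: drop
Round 7: pos0(id94) recv 94: ELECTED
Message ID 67 originates at pos 3; dropped at pos 0 in round 4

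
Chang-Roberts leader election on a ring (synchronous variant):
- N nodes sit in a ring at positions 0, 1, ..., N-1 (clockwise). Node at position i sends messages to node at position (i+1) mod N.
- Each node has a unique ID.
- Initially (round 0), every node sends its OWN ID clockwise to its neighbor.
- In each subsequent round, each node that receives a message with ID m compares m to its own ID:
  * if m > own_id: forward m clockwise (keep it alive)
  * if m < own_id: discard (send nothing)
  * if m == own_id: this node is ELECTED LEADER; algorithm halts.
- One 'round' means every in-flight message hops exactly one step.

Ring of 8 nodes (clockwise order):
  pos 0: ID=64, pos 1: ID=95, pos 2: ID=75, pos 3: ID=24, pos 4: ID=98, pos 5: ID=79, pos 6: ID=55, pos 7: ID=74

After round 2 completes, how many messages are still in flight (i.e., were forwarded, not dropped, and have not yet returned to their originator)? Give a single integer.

Round 1: pos1(id95) recv 64: drop; pos2(id75) recv 95: fwd; pos3(id24) recv 75: fwd; pos4(id98) recv 24: drop; pos5(id79) recv 98: fwd; pos6(id55) recv 79: fwd; pos7(id74) recv 55: drop; pos0(id64) recv 74: fwd
Round 2: pos3(id24) recv 95: fwd; pos4(id98) recv 75: drop; pos6(id55) recv 98: fwd; pos7(id74) recv 79: fwd; pos1(id95) recv 74: drop
After round 2: 3 messages still in flight

Answer: 3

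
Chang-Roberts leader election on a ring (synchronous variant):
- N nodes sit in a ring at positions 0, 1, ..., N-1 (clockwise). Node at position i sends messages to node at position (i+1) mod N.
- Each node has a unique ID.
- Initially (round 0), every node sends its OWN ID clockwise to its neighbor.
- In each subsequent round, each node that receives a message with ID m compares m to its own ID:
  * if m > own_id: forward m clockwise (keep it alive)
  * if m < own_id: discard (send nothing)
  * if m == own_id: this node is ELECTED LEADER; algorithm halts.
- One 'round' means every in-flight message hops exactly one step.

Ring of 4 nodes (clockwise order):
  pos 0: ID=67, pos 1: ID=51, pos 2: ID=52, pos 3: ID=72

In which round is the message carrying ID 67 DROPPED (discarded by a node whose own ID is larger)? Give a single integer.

Answer: 3

Derivation:
Round 1: pos1(id51) recv 67: fwd; pos2(id52) recv 51: drop; pos3(id72) recv 52: drop; pos0(id67) recv 72: fwd
Round 2: pos2(id52) recv 67: fwd; pos1(id51) recv 72: fwd
Round 3: pos3(id72) recv 67: drop; pos2(id52) recv 72: fwd
Round 4: pos3(id72) recv 72: ELECTED
Message ID 67 originates at pos 0; dropped at pos 3 in round 3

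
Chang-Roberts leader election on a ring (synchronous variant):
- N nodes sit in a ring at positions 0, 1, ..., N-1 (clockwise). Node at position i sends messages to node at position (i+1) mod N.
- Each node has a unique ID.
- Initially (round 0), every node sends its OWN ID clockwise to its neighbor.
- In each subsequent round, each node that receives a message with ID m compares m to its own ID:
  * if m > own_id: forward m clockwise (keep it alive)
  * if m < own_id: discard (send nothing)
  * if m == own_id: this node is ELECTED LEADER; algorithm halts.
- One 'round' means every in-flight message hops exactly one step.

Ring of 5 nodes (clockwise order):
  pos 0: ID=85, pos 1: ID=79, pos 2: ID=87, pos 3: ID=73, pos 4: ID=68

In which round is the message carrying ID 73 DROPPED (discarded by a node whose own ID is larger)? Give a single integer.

Answer: 2

Derivation:
Round 1: pos1(id79) recv 85: fwd; pos2(id87) recv 79: drop; pos3(id73) recv 87: fwd; pos4(id68) recv 73: fwd; pos0(id85) recv 68: drop
Round 2: pos2(id87) recv 85: drop; pos4(id68) recv 87: fwd; pos0(id85) recv 73: drop
Round 3: pos0(id85) recv 87: fwd
Round 4: pos1(id79) recv 87: fwd
Round 5: pos2(id87) recv 87: ELECTED
Message ID 73 originates at pos 3; dropped at pos 0 in round 2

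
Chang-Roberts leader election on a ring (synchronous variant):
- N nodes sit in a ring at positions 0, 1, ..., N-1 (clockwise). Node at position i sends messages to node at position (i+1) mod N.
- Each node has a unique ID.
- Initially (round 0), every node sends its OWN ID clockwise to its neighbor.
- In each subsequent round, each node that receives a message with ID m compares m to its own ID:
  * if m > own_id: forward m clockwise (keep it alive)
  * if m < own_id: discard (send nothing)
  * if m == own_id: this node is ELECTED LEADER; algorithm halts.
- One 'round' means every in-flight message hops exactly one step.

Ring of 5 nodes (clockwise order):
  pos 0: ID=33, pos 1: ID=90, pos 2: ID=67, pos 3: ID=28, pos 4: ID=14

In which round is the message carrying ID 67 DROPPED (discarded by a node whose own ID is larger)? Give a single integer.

Answer: 4

Derivation:
Round 1: pos1(id90) recv 33: drop; pos2(id67) recv 90: fwd; pos3(id28) recv 67: fwd; pos4(id14) recv 28: fwd; pos0(id33) recv 14: drop
Round 2: pos3(id28) recv 90: fwd; pos4(id14) recv 67: fwd; pos0(id33) recv 28: drop
Round 3: pos4(id14) recv 90: fwd; pos0(id33) recv 67: fwd
Round 4: pos0(id33) recv 90: fwd; pos1(id90) recv 67: drop
Round 5: pos1(id90) recv 90: ELECTED
Message ID 67 originates at pos 2; dropped at pos 1 in round 4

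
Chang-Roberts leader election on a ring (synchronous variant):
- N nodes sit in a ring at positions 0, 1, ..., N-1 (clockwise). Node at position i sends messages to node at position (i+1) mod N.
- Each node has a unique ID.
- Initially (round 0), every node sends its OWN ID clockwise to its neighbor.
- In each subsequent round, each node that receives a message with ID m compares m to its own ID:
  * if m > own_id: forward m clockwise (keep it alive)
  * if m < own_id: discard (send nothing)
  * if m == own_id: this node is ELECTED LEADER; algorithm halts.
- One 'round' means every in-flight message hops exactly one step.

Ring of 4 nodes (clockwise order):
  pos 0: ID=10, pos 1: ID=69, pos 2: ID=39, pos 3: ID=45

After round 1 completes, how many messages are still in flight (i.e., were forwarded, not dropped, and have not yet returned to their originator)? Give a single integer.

Answer: 2

Derivation:
Round 1: pos1(id69) recv 10: drop; pos2(id39) recv 69: fwd; pos3(id45) recv 39: drop; pos0(id10) recv 45: fwd
After round 1: 2 messages still in flight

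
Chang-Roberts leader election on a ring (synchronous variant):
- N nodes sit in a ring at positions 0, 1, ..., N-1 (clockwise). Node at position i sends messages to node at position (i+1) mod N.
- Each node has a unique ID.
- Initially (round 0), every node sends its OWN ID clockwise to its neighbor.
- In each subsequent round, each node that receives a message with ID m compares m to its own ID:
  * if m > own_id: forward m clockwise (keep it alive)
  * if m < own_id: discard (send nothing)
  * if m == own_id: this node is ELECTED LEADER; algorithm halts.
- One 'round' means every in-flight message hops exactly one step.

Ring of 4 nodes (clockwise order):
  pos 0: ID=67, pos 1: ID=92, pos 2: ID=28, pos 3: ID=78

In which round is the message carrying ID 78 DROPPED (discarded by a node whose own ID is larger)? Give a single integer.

Round 1: pos1(id92) recv 67: drop; pos2(id28) recv 92: fwd; pos3(id78) recv 28: drop; pos0(id67) recv 78: fwd
Round 2: pos3(id78) recv 92: fwd; pos1(id92) recv 78: drop
Round 3: pos0(id67) recv 92: fwd
Round 4: pos1(id92) recv 92: ELECTED
Message ID 78 originates at pos 3; dropped at pos 1 in round 2

Answer: 2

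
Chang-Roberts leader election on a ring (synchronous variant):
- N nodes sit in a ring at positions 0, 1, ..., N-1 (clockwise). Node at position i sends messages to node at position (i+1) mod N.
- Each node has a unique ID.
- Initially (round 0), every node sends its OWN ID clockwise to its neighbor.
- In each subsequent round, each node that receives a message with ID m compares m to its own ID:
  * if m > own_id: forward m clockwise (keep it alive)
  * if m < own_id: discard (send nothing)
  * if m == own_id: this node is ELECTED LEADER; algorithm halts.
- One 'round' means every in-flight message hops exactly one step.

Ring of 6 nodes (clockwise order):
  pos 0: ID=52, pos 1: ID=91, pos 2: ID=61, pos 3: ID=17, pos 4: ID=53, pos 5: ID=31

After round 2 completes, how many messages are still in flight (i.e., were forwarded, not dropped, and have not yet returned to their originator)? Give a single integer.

Answer: 3

Derivation:
Round 1: pos1(id91) recv 52: drop; pos2(id61) recv 91: fwd; pos3(id17) recv 61: fwd; pos4(id53) recv 17: drop; pos5(id31) recv 53: fwd; pos0(id52) recv 31: drop
Round 2: pos3(id17) recv 91: fwd; pos4(id53) recv 61: fwd; pos0(id52) recv 53: fwd
After round 2: 3 messages still in flight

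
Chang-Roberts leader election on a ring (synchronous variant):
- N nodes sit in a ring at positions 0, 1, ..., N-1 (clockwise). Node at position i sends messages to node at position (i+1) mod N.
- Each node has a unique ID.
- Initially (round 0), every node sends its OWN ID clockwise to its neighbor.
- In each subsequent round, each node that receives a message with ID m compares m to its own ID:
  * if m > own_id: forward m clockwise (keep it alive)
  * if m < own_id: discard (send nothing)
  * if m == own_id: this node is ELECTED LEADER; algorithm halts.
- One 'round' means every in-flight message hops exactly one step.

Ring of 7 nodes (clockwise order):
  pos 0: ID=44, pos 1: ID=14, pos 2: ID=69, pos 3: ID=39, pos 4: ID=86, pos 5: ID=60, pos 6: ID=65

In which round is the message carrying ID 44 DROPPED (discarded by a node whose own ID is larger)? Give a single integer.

Round 1: pos1(id14) recv 44: fwd; pos2(id69) recv 14: drop; pos3(id39) recv 69: fwd; pos4(id86) recv 39: drop; pos5(id60) recv 86: fwd; pos6(id65) recv 60: drop; pos0(id44) recv 65: fwd
Round 2: pos2(id69) recv 44: drop; pos4(id86) recv 69: drop; pos6(id65) recv 86: fwd; pos1(id14) recv 65: fwd
Round 3: pos0(id44) recv 86: fwd; pos2(id69) recv 65: drop
Round 4: pos1(id14) recv 86: fwd
Round 5: pos2(id69) recv 86: fwd
Round 6: pos3(id39) recv 86: fwd
Round 7: pos4(id86) recv 86: ELECTED
Message ID 44 originates at pos 0; dropped at pos 2 in round 2

Answer: 2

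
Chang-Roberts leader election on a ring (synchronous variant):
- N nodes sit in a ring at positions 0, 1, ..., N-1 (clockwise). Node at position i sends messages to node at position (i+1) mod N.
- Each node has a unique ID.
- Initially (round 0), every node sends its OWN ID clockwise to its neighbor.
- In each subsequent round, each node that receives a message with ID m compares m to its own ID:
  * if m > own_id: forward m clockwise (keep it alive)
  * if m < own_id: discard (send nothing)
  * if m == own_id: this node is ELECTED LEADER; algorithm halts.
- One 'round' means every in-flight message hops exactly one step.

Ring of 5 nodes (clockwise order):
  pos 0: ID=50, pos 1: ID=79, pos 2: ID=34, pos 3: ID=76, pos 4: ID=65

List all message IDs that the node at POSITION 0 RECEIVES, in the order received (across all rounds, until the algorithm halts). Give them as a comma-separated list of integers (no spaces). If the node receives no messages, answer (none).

Answer: 65,76,79

Derivation:
Round 1: pos1(id79) recv 50: drop; pos2(id34) recv 79: fwd; pos3(id76) recv 34: drop; pos4(id65) recv 76: fwd; pos0(id50) recv 65: fwd
Round 2: pos3(id76) recv 79: fwd; pos0(id50) recv 76: fwd; pos1(id79) recv 65: drop
Round 3: pos4(id65) recv 79: fwd; pos1(id79) recv 76: drop
Round 4: pos0(id50) recv 79: fwd
Round 5: pos1(id79) recv 79: ELECTED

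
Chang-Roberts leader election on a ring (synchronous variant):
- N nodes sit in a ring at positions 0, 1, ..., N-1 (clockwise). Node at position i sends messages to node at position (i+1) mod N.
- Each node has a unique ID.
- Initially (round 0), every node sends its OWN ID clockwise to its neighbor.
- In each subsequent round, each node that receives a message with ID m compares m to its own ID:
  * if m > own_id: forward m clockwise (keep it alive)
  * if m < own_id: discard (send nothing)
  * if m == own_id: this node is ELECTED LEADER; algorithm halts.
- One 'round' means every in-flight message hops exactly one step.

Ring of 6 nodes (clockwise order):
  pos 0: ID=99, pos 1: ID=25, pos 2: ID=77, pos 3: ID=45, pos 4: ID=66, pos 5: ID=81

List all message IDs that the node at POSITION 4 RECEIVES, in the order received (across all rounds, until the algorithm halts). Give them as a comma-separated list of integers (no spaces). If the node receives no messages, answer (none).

Answer: 45,77,99

Derivation:
Round 1: pos1(id25) recv 99: fwd; pos2(id77) recv 25: drop; pos3(id45) recv 77: fwd; pos4(id66) recv 45: drop; pos5(id81) recv 66: drop; pos0(id99) recv 81: drop
Round 2: pos2(id77) recv 99: fwd; pos4(id66) recv 77: fwd
Round 3: pos3(id45) recv 99: fwd; pos5(id81) recv 77: drop
Round 4: pos4(id66) recv 99: fwd
Round 5: pos5(id81) recv 99: fwd
Round 6: pos0(id99) recv 99: ELECTED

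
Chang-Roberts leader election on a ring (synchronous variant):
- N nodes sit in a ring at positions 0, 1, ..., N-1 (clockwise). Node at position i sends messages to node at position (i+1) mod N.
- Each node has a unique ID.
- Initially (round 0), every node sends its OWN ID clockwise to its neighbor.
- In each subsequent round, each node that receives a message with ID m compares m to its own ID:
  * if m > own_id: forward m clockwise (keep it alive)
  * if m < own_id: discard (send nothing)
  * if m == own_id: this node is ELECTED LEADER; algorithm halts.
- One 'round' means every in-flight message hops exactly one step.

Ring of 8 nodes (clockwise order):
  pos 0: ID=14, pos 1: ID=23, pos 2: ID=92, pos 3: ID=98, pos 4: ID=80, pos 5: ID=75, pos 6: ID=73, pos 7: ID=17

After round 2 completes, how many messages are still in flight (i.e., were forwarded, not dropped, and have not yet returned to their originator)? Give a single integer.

Answer: 4

Derivation:
Round 1: pos1(id23) recv 14: drop; pos2(id92) recv 23: drop; pos3(id98) recv 92: drop; pos4(id80) recv 98: fwd; pos5(id75) recv 80: fwd; pos6(id73) recv 75: fwd; pos7(id17) recv 73: fwd; pos0(id14) recv 17: fwd
Round 2: pos5(id75) recv 98: fwd; pos6(id73) recv 80: fwd; pos7(id17) recv 75: fwd; pos0(id14) recv 73: fwd; pos1(id23) recv 17: drop
After round 2: 4 messages still in flight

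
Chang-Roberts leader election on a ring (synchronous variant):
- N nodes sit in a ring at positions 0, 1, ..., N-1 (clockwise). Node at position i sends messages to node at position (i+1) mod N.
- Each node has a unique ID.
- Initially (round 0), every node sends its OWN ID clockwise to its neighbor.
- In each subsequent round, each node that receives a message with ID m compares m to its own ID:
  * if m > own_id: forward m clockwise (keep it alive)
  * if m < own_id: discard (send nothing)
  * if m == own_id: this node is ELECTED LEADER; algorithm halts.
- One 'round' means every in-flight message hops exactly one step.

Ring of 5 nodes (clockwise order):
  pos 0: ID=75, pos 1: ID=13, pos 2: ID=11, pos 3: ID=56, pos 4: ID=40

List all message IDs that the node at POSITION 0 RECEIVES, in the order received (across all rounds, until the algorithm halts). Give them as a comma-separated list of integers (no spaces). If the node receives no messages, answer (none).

Round 1: pos1(id13) recv 75: fwd; pos2(id11) recv 13: fwd; pos3(id56) recv 11: drop; pos4(id40) recv 56: fwd; pos0(id75) recv 40: drop
Round 2: pos2(id11) recv 75: fwd; pos3(id56) recv 13: drop; pos0(id75) recv 56: drop
Round 3: pos3(id56) recv 75: fwd
Round 4: pos4(id40) recv 75: fwd
Round 5: pos0(id75) recv 75: ELECTED

Answer: 40,56,75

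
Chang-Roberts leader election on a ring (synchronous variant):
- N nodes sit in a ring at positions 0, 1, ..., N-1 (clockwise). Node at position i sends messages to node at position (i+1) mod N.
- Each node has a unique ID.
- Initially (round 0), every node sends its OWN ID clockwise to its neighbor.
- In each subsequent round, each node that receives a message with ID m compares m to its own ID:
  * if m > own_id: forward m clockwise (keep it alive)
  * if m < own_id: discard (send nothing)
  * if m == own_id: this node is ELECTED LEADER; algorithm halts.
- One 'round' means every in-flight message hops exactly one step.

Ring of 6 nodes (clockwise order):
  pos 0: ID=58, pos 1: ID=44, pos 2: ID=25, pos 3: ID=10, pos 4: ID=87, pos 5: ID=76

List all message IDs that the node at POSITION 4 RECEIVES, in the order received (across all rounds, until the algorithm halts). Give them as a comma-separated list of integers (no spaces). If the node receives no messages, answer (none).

Answer: 10,25,44,58,76,87

Derivation:
Round 1: pos1(id44) recv 58: fwd; pos2(id25) recv 44: fwd; pos3(id10) recv 25: fwd; pos4(id87) recv 10: drop; pos5(id76) recv 87: fwd; pos0(id58) recv 76: fwd
Round 2: pos2(id25) recv 58: fwd; pos3(id10) recv 44: fwd; pos4(id87) recv 25: drop; pos0(id58) recv 87: fwd; pos1(id44) recv 76: fwd
Round 3: pos3(id10) recv 58: fwd; pos4(id87) recv 44: drop; pos1(id44) recv 87: fwd; pos2(id25) recv 76: fwd
Round 4: pos4(id87) recv 58: drop; pos2(id25) recv 87: fwd; pos3(id10) recv 76: fwd
Round 5: pos3(id10) recv 87: fwd; pos4(id87) recv 76: drop
Round 6: pos4(id87) recv 87: ELECTED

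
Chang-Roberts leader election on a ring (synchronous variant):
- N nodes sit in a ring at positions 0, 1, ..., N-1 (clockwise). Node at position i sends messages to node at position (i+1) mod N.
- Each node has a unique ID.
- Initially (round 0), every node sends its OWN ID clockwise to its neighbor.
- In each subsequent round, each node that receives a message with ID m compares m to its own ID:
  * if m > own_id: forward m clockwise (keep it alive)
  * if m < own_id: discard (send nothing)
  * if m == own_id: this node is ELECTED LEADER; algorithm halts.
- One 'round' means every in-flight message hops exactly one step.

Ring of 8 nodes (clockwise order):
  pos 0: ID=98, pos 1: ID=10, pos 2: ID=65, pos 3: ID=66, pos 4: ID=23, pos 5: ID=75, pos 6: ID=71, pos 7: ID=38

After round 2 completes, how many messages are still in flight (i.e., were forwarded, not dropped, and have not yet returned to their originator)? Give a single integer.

Answer: 2

Derivation:
Round 1: pos1(id10) recv 98: fwd; pos2(id65) recv 10: drop; pos3(id66) recv 65: drop; pos4(id23) recv 66: fwd; pos5(id75) recv 23: drop; pos6(id71) recv 75: fwd; pos7(id38) recv 71: fwd; pos0(id98) recv 38: drop
Round 2: pos2(id65) recv 98: fwd; pos5(id75) recv 66: drop; pos7(id38) recv 75: fwd; pos0(id98) recv 71: drop
After round 2: 2 messages still in flight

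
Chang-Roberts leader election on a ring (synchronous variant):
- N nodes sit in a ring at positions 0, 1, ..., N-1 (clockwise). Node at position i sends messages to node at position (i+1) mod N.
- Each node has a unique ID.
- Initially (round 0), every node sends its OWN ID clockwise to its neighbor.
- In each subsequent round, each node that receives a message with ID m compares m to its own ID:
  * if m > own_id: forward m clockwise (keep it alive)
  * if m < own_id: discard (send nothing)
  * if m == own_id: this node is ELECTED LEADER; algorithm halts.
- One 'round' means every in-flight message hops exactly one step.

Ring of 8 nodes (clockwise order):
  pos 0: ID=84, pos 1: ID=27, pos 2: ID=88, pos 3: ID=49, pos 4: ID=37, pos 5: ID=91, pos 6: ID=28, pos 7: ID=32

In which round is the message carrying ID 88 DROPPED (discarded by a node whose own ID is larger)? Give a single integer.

Answer: 3

Derivation:
Round 1: pos1(id27) recv 84: fwd; pos2(id88) recv 27: drop; pos3(id49) recv 88: fwd; pos4(id37) recv 49: fwd; pos5(id91) recv 37: drop; pos6(id28) recv 91: fwd; pos7(id32) recv 28: drop; pos0(id84) recv 32: drop
Round 2: pos2(id88) recv 84: drop; pos4(id37) recv 88: fwd; pos5(id91) recv 49: drop; pos7(id32) recv 91: fwd
Round 3: pos5(id91) recv 88: drop; pos0(id84) recv 91: fwd
Round 4: pos1(id27) recv 91: fwd
Round 5: pos2(id88) recv 91: fwd
Round 6: pos3(id49) recv 91: fwd
Round 7: pos4(id37) recv 91: fwd
Round 8: pos5(id91) recv 91: ELECTED
Message ID 88 originates at pos 2; dropped at pos 5 in round 3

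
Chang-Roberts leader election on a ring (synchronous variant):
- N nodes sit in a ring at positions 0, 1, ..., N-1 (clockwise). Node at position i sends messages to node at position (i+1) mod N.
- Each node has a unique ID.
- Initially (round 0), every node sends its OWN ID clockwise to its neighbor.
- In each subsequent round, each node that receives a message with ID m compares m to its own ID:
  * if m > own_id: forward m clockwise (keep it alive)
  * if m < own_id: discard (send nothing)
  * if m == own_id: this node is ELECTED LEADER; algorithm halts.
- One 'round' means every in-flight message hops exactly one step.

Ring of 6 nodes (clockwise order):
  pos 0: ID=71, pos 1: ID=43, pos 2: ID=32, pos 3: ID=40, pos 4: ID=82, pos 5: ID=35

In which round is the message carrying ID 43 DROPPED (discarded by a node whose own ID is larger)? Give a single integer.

Answer: 3

Derivation:
Round 1: pos1(id43) recv 71: fwd; pos2(id32) recv 43: fwd; pos3(id40) recv 32: drop; pos4(id82) recv 40: drop; pos5(id35) recv 82: fwd; pos0(id71) recv 35: drop
Round 2: pos2(id32) recv 71: fwd; pos3(id40) recv 43: fwd; pos0(id71) recv 82: fwd
Round 3: pos3(id40) recv 71: fwd; pos4(id82) recv 43: drop; pos1(id43) recv 82: fwd
Round 4: pos4(id82) recv 71: drop; pos2(id32) recv 82: fwd
Round 5: pos3(id40) recv 82: fwd
Round 6: pos4(id82) recv 82: ELECTED
Message ID 43 originates at pos 1; dropped at pos 4 in round 3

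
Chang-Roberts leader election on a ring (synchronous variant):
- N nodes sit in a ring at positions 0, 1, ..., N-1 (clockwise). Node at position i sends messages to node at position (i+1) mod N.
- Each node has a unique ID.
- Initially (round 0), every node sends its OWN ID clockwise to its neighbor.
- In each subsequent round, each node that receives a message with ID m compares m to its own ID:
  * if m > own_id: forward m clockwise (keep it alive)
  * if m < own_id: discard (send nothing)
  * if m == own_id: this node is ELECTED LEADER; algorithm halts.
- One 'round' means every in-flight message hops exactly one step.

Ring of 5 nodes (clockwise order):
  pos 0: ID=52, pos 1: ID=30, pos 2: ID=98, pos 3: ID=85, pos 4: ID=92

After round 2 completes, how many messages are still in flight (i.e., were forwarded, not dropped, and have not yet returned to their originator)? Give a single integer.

Answer: 2

Derivation:
Round 1: pos1(id30) recv 52: fwd; pos2(id98) recv 30: drop; pos3(id85) recv 98: fwd; pos4(id92) recv 85: drop; pos0(id52) recv 92: fwd
Round 2: pos2(id98) recv 52: drop; pos4(id92) recv 98: fwd; pos1(id30) recv 92: fwd
After round 2: 2 messages still in flight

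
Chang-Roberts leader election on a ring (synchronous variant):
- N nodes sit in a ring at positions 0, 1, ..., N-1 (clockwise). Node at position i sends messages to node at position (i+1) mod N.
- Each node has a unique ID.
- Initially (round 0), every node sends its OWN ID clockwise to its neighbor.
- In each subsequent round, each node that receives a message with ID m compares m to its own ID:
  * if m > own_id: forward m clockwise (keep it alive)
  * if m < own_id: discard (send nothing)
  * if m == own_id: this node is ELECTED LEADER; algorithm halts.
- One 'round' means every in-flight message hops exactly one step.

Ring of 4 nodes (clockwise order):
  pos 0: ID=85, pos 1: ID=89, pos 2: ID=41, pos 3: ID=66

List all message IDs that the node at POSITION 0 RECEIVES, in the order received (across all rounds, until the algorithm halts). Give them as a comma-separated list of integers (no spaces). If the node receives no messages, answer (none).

Answer: 66,89

Derivation:
Round 1: pos1(id89) recv 85: drop; pos2(id41) recv 89: fwd; pos3(id66) recv 41: drop; pos0(id85) recv 66: drop
Round 2: pos3(id66) recv 89: fwd
Round 3: pos0(id85) recv 89: fwd
Round 4: pos1(id89) recv 89: ELECTED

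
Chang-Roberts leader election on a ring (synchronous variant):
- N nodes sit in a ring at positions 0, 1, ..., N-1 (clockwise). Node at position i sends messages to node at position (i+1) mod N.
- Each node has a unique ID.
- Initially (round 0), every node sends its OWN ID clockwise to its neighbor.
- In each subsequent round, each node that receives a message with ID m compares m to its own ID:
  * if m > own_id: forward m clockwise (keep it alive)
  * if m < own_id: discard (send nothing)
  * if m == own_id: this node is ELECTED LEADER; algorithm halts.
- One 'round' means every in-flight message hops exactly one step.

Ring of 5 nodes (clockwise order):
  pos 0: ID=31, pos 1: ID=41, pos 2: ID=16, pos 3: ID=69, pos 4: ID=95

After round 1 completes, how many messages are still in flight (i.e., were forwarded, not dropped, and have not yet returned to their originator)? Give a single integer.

Answer: 2

Derivation:
Round 1: pos1(id41) recv 31: drop; pos2(id16) recv 41: fwd; pos3(id69) recv 16: drop; pos4(id95) recv 69: drop; pos0(id31) recv 95: fwd
After round 1: 2 messages still in flight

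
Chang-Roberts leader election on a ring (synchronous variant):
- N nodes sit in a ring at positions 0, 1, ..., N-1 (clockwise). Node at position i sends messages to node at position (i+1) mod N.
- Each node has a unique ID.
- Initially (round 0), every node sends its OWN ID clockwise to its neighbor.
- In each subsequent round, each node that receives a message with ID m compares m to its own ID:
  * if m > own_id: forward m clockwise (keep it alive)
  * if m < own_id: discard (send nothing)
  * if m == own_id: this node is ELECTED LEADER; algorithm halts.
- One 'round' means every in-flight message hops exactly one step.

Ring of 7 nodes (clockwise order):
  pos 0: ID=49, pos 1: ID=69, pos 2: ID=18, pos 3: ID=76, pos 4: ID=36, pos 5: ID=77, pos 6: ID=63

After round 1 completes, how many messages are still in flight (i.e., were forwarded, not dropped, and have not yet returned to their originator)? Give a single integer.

Answer: 4

Derivation:
Round 1: pos1(id69) recv 49: drop; pos2(id18) recv 69: fwd; pos3(id76) recv 18: drop; pos4(id36) recv 76: fwd; pos5(id77) recv 36: drop; pos6(id63) recv 77: fwd; pos0(id49) recv 63: fwd
After round 1: 4 messages still in flight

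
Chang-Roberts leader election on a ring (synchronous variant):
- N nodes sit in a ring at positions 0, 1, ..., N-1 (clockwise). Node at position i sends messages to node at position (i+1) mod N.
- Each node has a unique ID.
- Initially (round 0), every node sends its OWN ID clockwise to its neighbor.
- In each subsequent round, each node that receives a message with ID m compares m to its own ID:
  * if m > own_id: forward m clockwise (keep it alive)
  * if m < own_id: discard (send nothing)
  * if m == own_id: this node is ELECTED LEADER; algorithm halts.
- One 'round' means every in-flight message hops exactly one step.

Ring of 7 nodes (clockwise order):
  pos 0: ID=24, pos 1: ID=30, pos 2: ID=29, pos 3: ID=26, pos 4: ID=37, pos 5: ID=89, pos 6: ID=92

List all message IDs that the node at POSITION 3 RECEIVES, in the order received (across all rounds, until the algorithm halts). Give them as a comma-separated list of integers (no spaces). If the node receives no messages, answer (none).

Answer: 29,30,92

Derivation:
Round 1: pos1(id30) recv 24: drop; pos2(id29) recv 30: fwd; pos3(id26) recv 29: fwd; pos4(id37) recv 26: drop; pos5(id89) recv 37: drop; pos6(id92) recv 89: drop; pos0(id24) recv 92: fwd
Round 2: pos3(id26) recv 30: fwd; pos4(id37) recv 29: drop; pos1(id30) recv 92: fwd
Round 3: pos4(id37) recv 30: drop; pos2(id29) recv 92: fwd
Round 4: pos3(id26) recv 92: fwd
Round 5: pos4(id37) recv 92: fwd
Round 6: pos5(id89) recv 92: fwd
Round 7: pos6(id92) recv 92: ELECTED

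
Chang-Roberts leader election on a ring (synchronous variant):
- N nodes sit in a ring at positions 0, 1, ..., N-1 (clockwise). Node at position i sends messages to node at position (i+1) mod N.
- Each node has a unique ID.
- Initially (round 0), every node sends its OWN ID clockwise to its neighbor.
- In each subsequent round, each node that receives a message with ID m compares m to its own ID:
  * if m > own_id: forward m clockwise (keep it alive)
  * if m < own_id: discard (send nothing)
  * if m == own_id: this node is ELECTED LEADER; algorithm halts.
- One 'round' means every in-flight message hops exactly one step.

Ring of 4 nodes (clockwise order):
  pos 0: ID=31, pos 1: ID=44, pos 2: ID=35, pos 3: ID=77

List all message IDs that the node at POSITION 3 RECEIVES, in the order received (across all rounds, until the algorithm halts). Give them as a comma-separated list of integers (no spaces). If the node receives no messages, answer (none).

Answer: 35,44,77

Derivation:
Round 1: pos1(id44) recv 31: drop; pos2(id35) recv 44: fwd; pos3(id77) recv 35: drop; pos0(id31) recv 77: fwd
Round 2: pos3(id77) recv 44: drop; pos1(id44) recv 77: fwd
Round 3: pos2(id35) recv 77: fwd
Round 4: pos3(id77) recv 77: ELECTED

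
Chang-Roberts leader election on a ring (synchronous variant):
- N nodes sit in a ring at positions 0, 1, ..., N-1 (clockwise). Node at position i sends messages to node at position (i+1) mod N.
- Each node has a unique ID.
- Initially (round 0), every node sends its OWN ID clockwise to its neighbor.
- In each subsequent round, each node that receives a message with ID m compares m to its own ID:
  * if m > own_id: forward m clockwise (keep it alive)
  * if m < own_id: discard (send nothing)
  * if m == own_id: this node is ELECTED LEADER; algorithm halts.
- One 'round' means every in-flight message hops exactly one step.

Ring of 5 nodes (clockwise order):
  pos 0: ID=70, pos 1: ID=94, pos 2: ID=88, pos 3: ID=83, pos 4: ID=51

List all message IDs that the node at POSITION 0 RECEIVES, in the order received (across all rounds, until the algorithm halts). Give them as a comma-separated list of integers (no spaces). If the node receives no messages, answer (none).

Answer: 51,83,88,94

Derivation:
Round 1: pos1(id94) recv 70: drop; pos2(id88) recv 94: fwd; pos3(id83) recv 88: fwd; pos4(id51) recv 83: fwd; pos0(id70) recv 51: drop
Round 2: pos3(id83) recv 94: fwd; pos4(id51) recv 88: fwd; pos0(id70) recv 83: fwd
Round 3: pos4(id51) recv 94: fwd; pos0(id70) recv 88: fwd; pos1(id94) recv 83: drop
Round 4: pos0(id70) recv 94: fwd; pos1(id94) recv 88: drop
Round 5: pos1(id94) recv 94: ELECTED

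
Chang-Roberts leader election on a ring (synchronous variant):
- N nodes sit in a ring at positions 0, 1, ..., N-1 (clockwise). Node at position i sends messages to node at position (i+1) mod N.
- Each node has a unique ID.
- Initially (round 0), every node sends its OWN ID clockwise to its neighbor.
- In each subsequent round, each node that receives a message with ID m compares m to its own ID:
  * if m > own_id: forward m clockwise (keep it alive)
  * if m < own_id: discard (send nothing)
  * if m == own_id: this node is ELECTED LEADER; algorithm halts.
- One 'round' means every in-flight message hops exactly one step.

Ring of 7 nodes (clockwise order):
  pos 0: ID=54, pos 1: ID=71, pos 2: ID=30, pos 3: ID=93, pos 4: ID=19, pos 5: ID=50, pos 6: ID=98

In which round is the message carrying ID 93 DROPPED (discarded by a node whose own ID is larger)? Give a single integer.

Answer: 3

Derivation:
Round 1: pos1(id71) recv 54: drop; pos2(id30) recv 71: fwd; pos3(id93) recv 30: drop; pos4(id19) recv 93: fwd; pos5(id50) recv 19: drop; pos6(id98) recv 50: drop; pos0(id54) recv 98: fwd
Round 2: pos3(id93) recv 71: drop; pos5(id50) recv 93: fwd; pos1(id71) recv 98: fwd
Round 3: pos6(id98) recv 93: drop; pos2(id30) recv 98: fwd
Round 4: pos3(id93) recv 98: fwd
Round 5: pos4(id19) recv 98: fwd
Round 6: pos5(id50) recv 98: fwd
Round 7: pos6(id98) recv 98: ELECTED
Message ID 93 originates at pos 3; dropped at pos 6 in round 3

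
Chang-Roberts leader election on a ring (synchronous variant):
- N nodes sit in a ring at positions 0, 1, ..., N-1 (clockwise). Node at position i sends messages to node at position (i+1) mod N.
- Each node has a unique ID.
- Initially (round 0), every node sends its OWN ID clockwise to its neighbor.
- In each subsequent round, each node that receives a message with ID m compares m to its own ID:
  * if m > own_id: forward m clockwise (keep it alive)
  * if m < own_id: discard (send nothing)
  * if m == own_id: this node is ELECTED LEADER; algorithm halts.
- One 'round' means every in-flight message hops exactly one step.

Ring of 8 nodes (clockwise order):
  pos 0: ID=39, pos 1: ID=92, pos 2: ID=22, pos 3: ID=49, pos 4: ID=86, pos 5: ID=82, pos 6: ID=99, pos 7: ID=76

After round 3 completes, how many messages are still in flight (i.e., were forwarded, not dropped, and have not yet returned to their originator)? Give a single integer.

Answer: 2

Derivation:
Round 1: pos1(id92) recv 39: drop; pos2(id22) recv 92: fwd; pos3(id49) recv 22: drop; pos4(id86) recv 49: drop; pos5(id82) recv 86: fwd; pos6(id99) recv 82: drop; pos7(id76) recv 99: fwd; pos0(id39) recv 76: fwd
Round 2: pos3(id49) recv 92: fwd; pos6(id99) recv 86: drop; pos0(id39) recv 99: fwd; pos1(id92) recv 76: drop
Round 3: pos4(id86) recv 92: fwd; pos1(id92) recv 99: fwd
After round 3: 2 messages still in flight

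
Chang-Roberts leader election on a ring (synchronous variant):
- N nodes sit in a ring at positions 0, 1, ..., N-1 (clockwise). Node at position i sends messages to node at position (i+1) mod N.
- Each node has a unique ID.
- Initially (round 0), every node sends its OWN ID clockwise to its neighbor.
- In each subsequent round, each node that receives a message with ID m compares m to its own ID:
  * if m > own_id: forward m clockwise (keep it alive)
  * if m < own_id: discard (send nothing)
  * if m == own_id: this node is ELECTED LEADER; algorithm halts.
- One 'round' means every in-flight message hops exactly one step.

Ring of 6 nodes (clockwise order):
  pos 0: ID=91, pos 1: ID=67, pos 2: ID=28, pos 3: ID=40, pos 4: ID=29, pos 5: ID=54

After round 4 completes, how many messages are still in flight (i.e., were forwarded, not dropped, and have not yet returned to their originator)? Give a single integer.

Round 1: pos1(id67) recv 91: fwd; pos2(id28) recv 67: fwd; pos3(id40) recv 28: drop; pos4(id29) recv 40: fwd; pos5(id54) recv 29: drop; pos0(id91) recv 54: drop
Round 2: pos2(id28) recv 91: fwd; pos3(id40) recv 67: fwd; pos5(id54) recv 40: drop
Round 3: pos3(id40) recv 91: fwd; pos4(id29) recv 67: fwd
Round 4: pos4(id29) recv 91: fwd; pos5(id54) recv 67: fwd
After round 4: 2 messages still in flight

Answer: 2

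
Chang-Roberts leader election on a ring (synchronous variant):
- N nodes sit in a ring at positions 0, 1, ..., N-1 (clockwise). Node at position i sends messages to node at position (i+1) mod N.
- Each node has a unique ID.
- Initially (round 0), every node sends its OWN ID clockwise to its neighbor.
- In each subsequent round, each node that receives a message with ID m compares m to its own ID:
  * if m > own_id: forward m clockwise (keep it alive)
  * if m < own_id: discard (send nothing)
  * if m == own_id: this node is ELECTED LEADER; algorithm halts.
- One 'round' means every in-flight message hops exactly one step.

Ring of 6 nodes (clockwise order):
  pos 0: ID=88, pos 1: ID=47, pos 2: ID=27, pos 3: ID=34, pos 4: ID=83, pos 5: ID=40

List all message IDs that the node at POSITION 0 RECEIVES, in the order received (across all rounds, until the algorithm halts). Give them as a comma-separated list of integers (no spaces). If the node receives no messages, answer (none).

Round 1: pos1(id47) recv 88: fwd; pos2(id27) recv 47: fwd; pos3(id34) recv 27: drop; pos4(id83) recv 34: drop; pos5(id40) recv 83: fwd; pos0(id88) recv 40: drop
Round 2: pos2(id27) recv 88: fwd; pos3(id34) recv 47: fwd; pos0(id88) recv 83: drop
Round 3: pos3(id34) recv 88: fwd; pos4(id83) recv 47: drop
Round 4: pos4(id83) recv 88: fwd
Round 5: pos5(id40) recv 88: fwd
Round 6: pos0(id88) recv 88: ELECTED

Answer: 40,83,88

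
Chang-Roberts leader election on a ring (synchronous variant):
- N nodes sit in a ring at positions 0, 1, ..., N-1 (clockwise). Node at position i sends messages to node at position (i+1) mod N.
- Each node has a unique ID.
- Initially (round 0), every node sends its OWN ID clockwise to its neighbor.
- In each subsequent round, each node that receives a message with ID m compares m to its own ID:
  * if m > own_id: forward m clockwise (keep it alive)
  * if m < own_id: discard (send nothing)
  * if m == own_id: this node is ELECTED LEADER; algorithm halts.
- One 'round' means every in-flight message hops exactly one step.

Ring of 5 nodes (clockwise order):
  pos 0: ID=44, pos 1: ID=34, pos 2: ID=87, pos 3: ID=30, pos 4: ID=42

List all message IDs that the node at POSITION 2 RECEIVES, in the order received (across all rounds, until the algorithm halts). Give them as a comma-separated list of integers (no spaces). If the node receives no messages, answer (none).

Round 1: pos1(id34) recv 44: fwd; pos2(id87) recv 34: drop; pos3(id30) recv 87: fwd; pos4(id42) recv 30: drop; pos0(id44) recv 42: drop
Round 2: pos2(id87) recv 44: drop; pos4(id42) recv 87: fwd
Round 3: pos0(id44) recv 87: fwd
Round 4: pos1(id34) recv 87: fwd
Round 5: pos2(id87) recv 87: ELECTED

Answer: 34,44,87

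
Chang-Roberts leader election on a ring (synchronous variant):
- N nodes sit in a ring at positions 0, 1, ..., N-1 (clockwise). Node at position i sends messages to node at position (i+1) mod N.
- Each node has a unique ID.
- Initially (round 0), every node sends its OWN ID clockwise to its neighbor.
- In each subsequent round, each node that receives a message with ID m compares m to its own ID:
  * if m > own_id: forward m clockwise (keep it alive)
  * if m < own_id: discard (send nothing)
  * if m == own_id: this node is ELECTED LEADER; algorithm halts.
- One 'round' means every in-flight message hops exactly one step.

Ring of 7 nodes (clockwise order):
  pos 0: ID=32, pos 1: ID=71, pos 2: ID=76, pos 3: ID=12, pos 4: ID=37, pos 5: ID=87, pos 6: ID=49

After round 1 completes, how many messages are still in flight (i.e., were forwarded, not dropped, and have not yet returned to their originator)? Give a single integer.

Answer: 3

Derivation:
Round 1: pos1(id71) recv 32: drop; pos2(id76) recv 71: drop; pos3(id12) recv 76: fwd; pos4(id37) recv 12: drop; pos5(id87) recv 37: drop; pos6(id49) recv 87: fwd; pos0(id32) recv 49: fwd
After round 1: 3 messages still in flight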